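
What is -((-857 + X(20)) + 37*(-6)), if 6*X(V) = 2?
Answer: 3236/3 ≈ 1078.7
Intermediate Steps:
X(V) = ⅓ (X(V) = (⅙)*2 = ⅓)
-((-857 + X(20)) + 37*(-6)) = -((-857 + ⅓) + 37*(-6)) = -(-2570/3 - 222) = -1*(-3236/3) = 3236/3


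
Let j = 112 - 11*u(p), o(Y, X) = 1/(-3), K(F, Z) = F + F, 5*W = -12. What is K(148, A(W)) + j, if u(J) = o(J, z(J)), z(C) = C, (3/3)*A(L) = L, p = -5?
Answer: 1235/3 ≈ 411.67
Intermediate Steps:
W = -12/5 (W = (⅕)*(-12) = -12/5 ≈ -2.4000)
A(L) = L
K(F, Z) = 2*F
o(Y, X) = -⅓
u(J) = -⅓
j = 347/3 (j = 112 - 11*(-⅓) = 112 + 11/3 = 347/3 ≈ 115.67)
K(148, A(W)) + j = 2*148 + 347/3 = 296 + 347/3 = 1235/3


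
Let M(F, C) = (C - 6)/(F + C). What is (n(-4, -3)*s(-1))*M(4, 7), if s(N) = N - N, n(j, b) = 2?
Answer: 0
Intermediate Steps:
s(N) = 0
M(F, C) = (-6 + C)/(C + F)
(n(-4, -3)*s(-1))*M(4, 7) = (2*0)*((-6 + 7)/(7 + 4)) = 0*(1/11) = 0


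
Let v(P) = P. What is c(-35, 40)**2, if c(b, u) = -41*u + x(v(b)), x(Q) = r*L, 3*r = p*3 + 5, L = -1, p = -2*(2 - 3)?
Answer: 24314761/9 ≈ 2.7016e+6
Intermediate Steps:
p = 2 (p = -2*(-1) = 2)
r = 11/3 (r = (2*3 + 5)/3 = (6 + 5)/3 = (1/3)*11 = 11/3 ≈ 3.6667)
x(Q) = -11/3 (x(Q) = (11/3)*(-1) = -11/3)
c(b, u) = -11/3 - 41*u (c(b, u) = -41*u - 11/3 = -11/3 - 41*u)
c(-35, 40)**2 = (-11/3 - 41*40)**2 = (-11/3 - 1640)**2 = (-4931/3)**2 = 24314761/9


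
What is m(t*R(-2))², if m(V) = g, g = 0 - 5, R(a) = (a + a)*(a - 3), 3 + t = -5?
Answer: 25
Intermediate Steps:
t = -8 (t = -3 - 5 = -8)
R(a) = 2*a*(-3 + a) (R(a) = (2*a)*(-3 + a) = 2*a*(-3 + a))
g = -5
m(V) = -5
m(t*R(-2))² = (-5)² = 25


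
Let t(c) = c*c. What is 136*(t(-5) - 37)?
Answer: -1632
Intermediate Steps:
t(c) = c²
136*(t(-5) - 37) = 136*((-5)² - 37) = 136*(25 - 37) = 136*(-12) = -1632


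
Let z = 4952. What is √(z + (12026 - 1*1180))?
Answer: √15798 ≈ 125.69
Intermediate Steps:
√(z + (12026 - 1*1180)) = √(4952 + (12026 - 1*1180)) = √(4952 + (12026 - 1180)) = √(4952 + 10846) = √15798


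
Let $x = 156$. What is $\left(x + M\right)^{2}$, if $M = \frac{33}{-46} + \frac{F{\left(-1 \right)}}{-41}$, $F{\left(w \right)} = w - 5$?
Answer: $\frac{85930473321}{3556996} \approx 24158.0$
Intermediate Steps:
$F{\left(w \right)} = -5 + w$ ($F{\left(w \right)} = w - 5 = -5 + w$)
$M = - \frac{1077}{1886}$ ($M = \frac{33}{-46} + \frac{-5 - 1}{-41} = 33 \left(- \frac{1}{46}\right) - - \frac{6}{41} = - \frac{33}{46} + \frac{6}{41} = - \frac{1077}{1886} \approx -0.57105$)
$\left(x + M\right)^{2} = \left(156 - \frac{1077}{1886}\right)^{2} = \left(\frac{293139}{1886}\right)^{2} = \frac{85930473321}{3556996}$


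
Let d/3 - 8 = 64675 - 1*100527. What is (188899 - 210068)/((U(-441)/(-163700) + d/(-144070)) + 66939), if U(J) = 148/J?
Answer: -5504288345950275/17405435586521194 ≈ -0.31624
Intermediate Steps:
d = -107532 (d = 24 + 3*(64675 - 1*100527) = 24 + 3*(64675 - 100527) = 24 + 3*(-35852) = 24 - 107556 = -107532)
(188899 - 210068)/((U(-441)/(-163700) + d/(-144070)) + 66939) = (188899 - 210068)/(((148/(-441))/(-163700) - 107532/(-144070)) + 66939) = -21169/(((148*(-1/441))*(-1/163700) - 107532*(-1/144070)) + 66939) = -21169/((-148/441*(-1/163700) + 53766/72035) + 66939) = -21169/((37/18047925 + 53766/72035) + 66939) = -21169/(194073480169/260016455475 + 66939) = -21169/17405435586521194/260016455475 = -21169*260016455475/17405435586521194 = -5504288345950275/17405435586521194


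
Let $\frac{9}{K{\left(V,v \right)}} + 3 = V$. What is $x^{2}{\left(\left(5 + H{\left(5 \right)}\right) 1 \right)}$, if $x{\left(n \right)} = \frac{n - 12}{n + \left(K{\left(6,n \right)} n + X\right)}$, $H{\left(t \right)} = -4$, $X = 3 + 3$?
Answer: $\frac{121}{100} \approx 1.21$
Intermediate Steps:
$X = 6$
$K{\left(V,v \right)} = \frac{9}{-3 + V}$
$x{\left(n \right)} = \frac{-12 + n}{6 + 4 n}$ ($x{\left(n \right)} = \frac{n - 12}{n + \left(\frac{9}{-3 + 6} n + 6\right)} = \frac{-12 + n}{n + \left(\frac{9}{3} n + 6\right)} = \frac{-12 + n}{n + \left(9 \cdot \frac{1}{3} n + 6\right)} = \frac{-12 + n}{n + \left(3 n + 6\right)} = \frac{-12 + n}{n + \left(6 + 3 n\right)} = \frac{-12 + n}{6 + 4 n}$)
$x^{2}{\left(\left(5 + H{\left(5 \right)}\right) 1 \right)} = \left(\frac{-12 + \left(5 - 4\right) 1}{2 \left(3 + 2 \left(5 - 4\right) 1\right)}\right)^{2} = \left(\frac{-12 + 1 \cdot 1}{2 \left(3 + 2 \cdot 1 \cdot 1\right)}\right)^{2} = \left(\frac{-12 + 1}{2 \left(3 + 2 \cdot 1\right)}\right)^{2} = \left(\frac{1}{2} \frac{1}{3 + 2} \left(-11\right)\right)^{2} = \left(\frac{1}{2} \cdot \frac{1}{5} \left(-11\right)\right)^{2} = \left(- \frac{11}{10}\right)^{2} = \frac{121}{100}$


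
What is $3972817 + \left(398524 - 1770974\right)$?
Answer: $2600367$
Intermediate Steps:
$3972817 + \left(398524 - 1770974\right) = 3972817 - 1372450 = 2600367$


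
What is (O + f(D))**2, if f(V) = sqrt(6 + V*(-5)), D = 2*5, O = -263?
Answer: 69125 - 1052*I*sqrt(11) ≈ 69125.0 - 3489.1*I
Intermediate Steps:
D = 10
f(V) = sqrt(6 - 5*V)
(O + f(D))**2 = (-263 + sqrt(6 - 5*10))**2 = (-263 + sqrt(6 - 50))**2 = (-263 + sqrt(-44))**2 = (-263 + 2*I*sqrt(11))**2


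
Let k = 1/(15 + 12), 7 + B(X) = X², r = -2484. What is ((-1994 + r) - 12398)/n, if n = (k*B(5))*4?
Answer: -12657/2 ≈ -6328.5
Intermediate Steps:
B(X) = -7 + X²
k = 1/27 ≈ 0.037037
n = 8/3 (n = ((-7 + 5²)/27)*4 = ((-7 + 25)/27)*4 = ((1/27)*18)*4 = (⅔)*4 = 8/3 ≈ 2.6667)
((-1994 + r) - 12398)/n = ((-1994 - 2484) - 12398)/(8/3) = (-4478 - 12398)*(3/8) = -16876*3/8 = -12657/2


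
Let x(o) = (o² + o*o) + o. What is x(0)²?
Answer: 0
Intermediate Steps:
x(o) = o + 2*o² (x(o) = (o² + o²) + o = 2*o² + o = o + 2*o²)
x(0)² = (0*(1 + 2*0))² = (0*(1 + 0))² = (0*1)² = 0² = 0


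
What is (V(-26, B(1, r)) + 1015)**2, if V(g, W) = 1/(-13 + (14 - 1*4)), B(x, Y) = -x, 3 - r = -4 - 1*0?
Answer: 9265936/9 ≈ 1.0295e+6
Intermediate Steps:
r = 7 (r = 3 - (-4 - 1*0) = 3 - (-4 + 0) = 3 - 1*(-4) = 3 + 4 = 7)
V(g, W) = -1/3 (V(g, W) = 1/(-13 + (14 - 4)) = 1/(-13 + 10) = 1/(-3) = -1/3)
(V(-26, B(1, r)) + 1015)**2 = (-1/3 + 1015)**2 = (3044/3)**2 = 9265936/9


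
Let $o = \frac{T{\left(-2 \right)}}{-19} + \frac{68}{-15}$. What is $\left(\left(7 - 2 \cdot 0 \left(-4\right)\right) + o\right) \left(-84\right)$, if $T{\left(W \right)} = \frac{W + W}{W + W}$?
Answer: $- \frac{19264}{95} \approx -202.78$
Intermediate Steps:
$T{\left(W \right)} = 1$ ($T{\left(W \right)} = \frac{2 W}{2 W} = 2 W \frac{1}{2 W} = 1$)
$o = - \frac{1307}{285}$ ($o = 1 \frac{1}{-19} + \frac{68}{-15} = 1 \left(- \frac{1}{19}\right) + 68 \left(- \frac{1}{15}\right) = - \frac{1}{19} - \frac{68}{15} = - \frac{1307}{285} \approx -4.586$)
$\left(\left(7 - 2 \cdot 0 \left(-4\right)\right) + o\right) \left(-84\right) = \left(\left(7 - 2 \cdot 0 \left(-4\right)\right) - \frac{1307}{285}\right) \left(-84\right) = \left(\left(7 - 0\right) - \frac{1307}{285}\right) \left(-84\right) = \left(\left(7 + 0\right) - \frac{1307}{285}\right) \left(-84\right) = \left(7 - \frac{1307}{285}\right) \left(-84\right) = \frac{688}{285} \left(-84\right) = - \frac{19264}{95}$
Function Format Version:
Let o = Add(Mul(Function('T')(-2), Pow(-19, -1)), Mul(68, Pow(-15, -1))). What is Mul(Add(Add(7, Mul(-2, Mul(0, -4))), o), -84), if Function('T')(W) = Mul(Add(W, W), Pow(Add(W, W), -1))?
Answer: Rational(-19264, 95) ≈ -202.78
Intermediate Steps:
Function('T')(W) = 1 (Function('T')(W) = Mul(Mul(2, W), Pow(Mul(2, W), -1)) = Mul(Mul(2, W), Mul(Rational(1, 2), Pow(W, -1))) = 1)
o = Rational(-1307, 285) (o = Add(Mul(1, Pow(-19, -1)), Mul(68, Pow(-15, -1))) = Add(Mul(1, Rational(-1, 19)), Mul(68, Rational(-1, 15))) = Add(Rational(-1, 19), Rational(-68, 15)) = Rational(-1307, 285) ≈ -4.5860)
Mul(Add(Add(7, Mul(-2, Mul(0, -4))), o), -84) = Mul(Add(Add(7, Mul(-2, Mul(0, -4))), Rational(-1307, 285)), -84) = Mul(Add(Add(7, Mul(-2, 0)), Rational(-1307, 285)), -84) = Mul(Add(Add(7, 0), Rational(-1307, 285)), -84) = Mul(Add(7, Rational(-1307, 285)), -84) = Mul(Rational(688, 285), -84) = Rational(-19264, 95)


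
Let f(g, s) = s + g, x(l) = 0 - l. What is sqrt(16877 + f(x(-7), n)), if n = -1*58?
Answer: sqrt(16826) ≈ 129.72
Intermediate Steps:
n = -58
x(l) = -l
f(g, s) = g + s
sqrt(16877 + f(x(-7), n)) = sqrt(16877 + (-1*(-7) - 58)) = sqrt(16877 + (7 - 58)) = sqrt(16877 - 51) = sqrt(16826)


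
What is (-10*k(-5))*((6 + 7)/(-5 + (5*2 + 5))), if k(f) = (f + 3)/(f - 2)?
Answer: -26/7 ≈ -3.7143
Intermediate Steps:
k(f) = (3 + f)/(-2 + f)
(-10*k(-5))*((6 + 7)/(-5 + (5*2 + 5))) = (-10*(3 - 5)/(-2 - 5))*((6 + 7)/(-5 + (5*2 + 5))) = (-10*(-2)/(-7))*(13/(-5 + (10 + 5))) = (-(-10)*(-2)/7)*(13/(-5 + 15)) = (-10*2/7)*(13/10) = -260/(7*10) = -20/7*13/10 = -26/7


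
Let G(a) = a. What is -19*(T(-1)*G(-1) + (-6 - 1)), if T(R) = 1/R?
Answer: 114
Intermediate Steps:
-19*(T(-1)*G(-1) + (-6 - 1)) = -19*(-1/(-1) + (-6 - 1)) = -19*(-1*(-1) - 7) = -19*(1 - 7) = -19*(-6) = 114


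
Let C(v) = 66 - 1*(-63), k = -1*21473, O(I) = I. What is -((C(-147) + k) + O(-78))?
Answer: 21422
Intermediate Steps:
k = -21473
C(v) = 129 (C(v) = 66 + 63 = 129)
-((C(-147) + k) + O(-78)) = -((129 - 21473) - 78) = -(-21344 - 78) = -1*(-21422) = 21422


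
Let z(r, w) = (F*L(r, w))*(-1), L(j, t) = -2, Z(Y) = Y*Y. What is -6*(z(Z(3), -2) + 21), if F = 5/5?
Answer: -138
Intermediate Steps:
Z(Y) = Y²
F = 1 (F = 5*(⅕) = 1)
z(r, w) = 2 (z(r, w) = (1*(-2))*(-1) = -2*(-1) = 2)
-6*(z(Z(3), -2) + 21) = -6*(2 + 21) = -6*23 = -138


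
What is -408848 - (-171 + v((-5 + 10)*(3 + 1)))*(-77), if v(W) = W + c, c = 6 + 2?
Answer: -419859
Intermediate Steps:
c = 8
v(W) = 8 + W (v(W) = W + 8 = 8 + W)
-408848 - (-171 + v((-5 + 10)*(3 + 1)))*(-77) = -408848 - (-171 + (8 + (-5 + 10)*(3 + 1)))*(-77) = -408848 - (-171 + (8 + 5*4))*(-77) = -408848 - (-171 + (8 + 20))*(-77) = -408848 - (-171 + 28)*(-77) = -408848 - (-143)*(-77) = -408848 - 1*11011 = -408848 - 11011 = -419859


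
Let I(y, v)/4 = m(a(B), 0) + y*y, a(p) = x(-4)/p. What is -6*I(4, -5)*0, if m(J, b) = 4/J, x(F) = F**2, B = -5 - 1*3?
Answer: 0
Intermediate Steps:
B = -8 (B = -5 - 3 = -8)
a(p) = 16/p (a(p) = (-4)**2/p = 16/p)
I(y, v) = -8 + 4*y**2 (I(y, v) = 4*(4/((16/(-8))) + y*y) = 4*(4/((16*(-1/8))) + y**2) = 4*(4/(-2) + y**2) = 4*(4*(-1/2) + y**2) = 4*(-2 + y**2) = -8 + 4*y**2)
-6*I(4, -5)*0 = -6*(-8 + 4*4**2)*0 = -6*(-8 + 4*16)*0 = -6*(-8 + 64)*0 = -6*56*0 = -336*0 = 0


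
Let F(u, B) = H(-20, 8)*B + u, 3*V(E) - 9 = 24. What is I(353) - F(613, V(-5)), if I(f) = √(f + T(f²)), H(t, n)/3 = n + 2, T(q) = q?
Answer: -943 + √124962 ≈ -589.50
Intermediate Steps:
V(E) = 11 (V(E) = 3 + (⅓)*24 = 3 + 8 = 11)
H(t, n) = 6 + 3*n (H(t, n) = 3*(n + 2) = 3*(2 + n) = 6 + 3*n)
I(f) = √(f + f²)
F(u, B) = u + 30*B (F(u, B) = (6 + 3*8)*B + u = (6 + 24)*B + u = 30*B + u = u + 30*B)
I(353) - F(613, V(-5)) = √(353*(1 + 353)) - (613 + 30*11) = √(353*354) - (613 + 330) = √124962 - 1*943 = √124962 - 943 = -943 + √124962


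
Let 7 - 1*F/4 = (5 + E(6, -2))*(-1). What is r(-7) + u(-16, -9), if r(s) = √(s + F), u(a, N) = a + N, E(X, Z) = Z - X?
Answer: -22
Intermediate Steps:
F = 16 (F = 28 - 4*(5 + (-2 - 1*6))*(-1) = 28 - 4*(5 + (-2 - 6))*(-1) = 28 - 4*(5 - 8)*(-1) = 28 - (-12)*(-1) = 28 - 4*3 = 28 - 12 = 16)
u(a, N) = N + a
r(s) = √(16 + s) (r(s) = √(s + 16) = √(16 + s))
r(-7) + u(-16, -9) = √(16 - 7) + (-9 - 16) = √9 - 25 = 3 - 25 = -22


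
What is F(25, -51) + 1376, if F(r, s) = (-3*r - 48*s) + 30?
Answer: 3779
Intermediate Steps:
F(r, s) = 30 - 48*s - 3*r (F(r, s) = (-48*s - 3*r) + 30 = 30 - 48*s - 3*r)
F(25, -51) + 1376 = (30 - 48*(-51) - 3*25) + 1376 = (30 + 2448 - 75) + 1376 = 2403 + 1376 = 3779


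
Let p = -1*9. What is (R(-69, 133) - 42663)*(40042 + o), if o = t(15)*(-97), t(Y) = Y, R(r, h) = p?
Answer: -1646584464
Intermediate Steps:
p = -9
R(r, h) = -9
o = -1455 (o = 15*(-97) = -1455)
(R(-69, 133) - 42663)*(40042 + o) = (-9 - 42663)*(40042 - 1455) = -42672*38587 = -1646584464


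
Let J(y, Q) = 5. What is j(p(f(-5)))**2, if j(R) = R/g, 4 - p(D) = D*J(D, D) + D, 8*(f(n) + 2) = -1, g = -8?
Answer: 4489/1024 ≈ 4.3838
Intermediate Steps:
f(n) = -17/8 (f(n) = -2 + (1/8)*(-1) = -2 - 1/8 = -17/8)
p(D) = 4 - 6*D (p(D) = 4 - (D*5 + D) = 4 - (5*D + D) = 4 - 6*D)
j(R) = -R/8 (j(R) = R/(-8) = R*(-1/8) = -R/8)
j(p(f(-5)))**2 = (-(4 - 6*(-17/8))/8)**2 = (-(4 + 51/4)/8)**2 = (-1/8*67/4)**2 = (-67/32)**2 = 4489/1024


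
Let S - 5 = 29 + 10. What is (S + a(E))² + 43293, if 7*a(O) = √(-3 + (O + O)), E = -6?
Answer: 2216206/49 + 88*I*√15/7 ≈ 45229.0 + 48.689*I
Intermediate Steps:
S = 44 (S = 5 + (29 + 10) = 5 + 39 = 44)
a(O) = √(-3 + 2*O)/7 (a(O) = √(-3 + (O + O))/7 = √(-3 + 2*O)/7)
(S + a(E))² + 43293 = (44 + √(-3 + 2*(-6))/7)² + 43293 = (44 + √(-3 - 12)/7)² + 43293 = (44 + √(-15)/7)² + 43293 = (44 + (I*√15)/7)² + 43293 = (44 + I*√15/7)² + 43293 = 43293 + (44 + I*√15/7)²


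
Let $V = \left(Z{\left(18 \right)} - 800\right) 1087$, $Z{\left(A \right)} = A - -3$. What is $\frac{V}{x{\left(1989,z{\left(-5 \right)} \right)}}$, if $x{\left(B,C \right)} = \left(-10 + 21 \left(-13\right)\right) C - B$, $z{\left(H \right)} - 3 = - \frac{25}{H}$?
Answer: $\frac{846773}{4253} \approx 199.1$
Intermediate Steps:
$Z{\left(A \right)} = 3 + A$ ($Z{\left(A \right)} = A + 3 = 3 + A$)
$z{\left(H \right)} = 3 - \frac{25}{H}$
$x{\left(B,C \right)} = - B - 283 C$ ($x{\left(B,C \right)} = \left(-10 - 273\right) C - B = - 283 C - B = - B - 283 C$)
$V = -846773$ ($V = \left(\left(3 + 18\right) - 800\right) 1087 = \left(21 - 800\right) 1087 = \left(-779\right) 1087 = -846773$)
$\frac{V}{x{\left(1989,z{\left(-5 \right)} \right)}} = - \frac{846773}{\left(-1\right) 1989 - 283 \left(3 - \frac{25}{-5}\right)} = - \frac{846773}{-1989 - 283 \left(3 - -5\right)} = - \frac{846773}{-1989 - 283 \left(3 + 5\right)} = - \frac{846773}{-1989 - 2264} = - \frac{846773}{-4253} = \left(-846773\right) \left(- \frac{1}{4253}\right) = \frac{846773}{4253}$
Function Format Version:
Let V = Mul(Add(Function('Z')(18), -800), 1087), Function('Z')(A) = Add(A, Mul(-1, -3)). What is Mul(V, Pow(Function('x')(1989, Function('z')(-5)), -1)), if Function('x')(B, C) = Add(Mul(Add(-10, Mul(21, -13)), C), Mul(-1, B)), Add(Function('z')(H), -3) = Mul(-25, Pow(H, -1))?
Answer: Rational(846773, 4253) ≈ 199.10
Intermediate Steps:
Function('Z')(A) = Add(3, A) (Function('Z')(A) = Add(A, 3) = Add(3, A))
Function('z')(H) = Add(3, Mul(-25, Pow(H, -1)))
Function('x')(B, C) = Add(Mul(-1, B), Mul(-283, C)) (Function('x')(B, C) = Add(Mul(Add(-10, -273), C), Mul(-1, B)) = Add(Mul(-283, C), Mul(-1, B)) = Add(Mul(-1, B), Mul(-283, C)))
V = -846773 (V = Mul(Add(Add(3, 18), -800), 1087) = Mul(Add(21, -800), 1087) = Mul(-779, 1087) = -846773)
Mul(V, Pow(Function('x')(1989, Function('z')(-5)), -1)) = Mul(-846773, Pow(Add(Mul(-1, 1989), Mul(-283, Add(3, Mul(-25, Pow(-5, -1))))), -1)) = Mul(-846773, Pow(Add(-1989, Mul(-283, Add(3, Mul(-25, Rational(-1, 5))))), -1)) = Mul(-846773, Pow(Add(-1989, Mul(-283, Add(3, 5))), -1)) = Mul(-846773, Pow(Add(-1989, Mul(-283, 8)), -1)) = Mul(-846773, Pow(Add(-1989, -2264), -1)) = Mul(-846773, Pow(-4253, -1)) = Mul(-846773, Rational(-1, 4253)) = Rational(846773, 4253)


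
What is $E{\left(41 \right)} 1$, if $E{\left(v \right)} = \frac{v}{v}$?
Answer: $1$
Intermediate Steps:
$E{\left(v \right)} = 1$
$E{\left(41 \right)} 1 = 1 \cdot 1 = 1$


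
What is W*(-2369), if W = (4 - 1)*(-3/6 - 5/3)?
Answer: 30797/2 ≈ 15399.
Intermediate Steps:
W = -13/2 (W = 3*(-3*1/6 - 5*1/3) = 3*(-1/2 - 5/3) = 3*(-13/6) = -13/2 ≈ -6.5000)
W*(-2369) = -13/2*(-2369) = 30797/2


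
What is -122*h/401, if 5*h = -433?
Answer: 52826/2005 ≈ 26.347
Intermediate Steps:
h = -433/5 (h = (1/5)*(-433) = -433/5 ≈ -86.600)
-122*h/401 = -(-52826)/(5*401) = -122*(-433/2005) = 52826/2005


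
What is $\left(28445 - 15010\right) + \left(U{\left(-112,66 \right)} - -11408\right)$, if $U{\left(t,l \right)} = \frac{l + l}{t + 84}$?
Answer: $\frac{173868}{7} \approx 24838.0$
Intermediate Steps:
$U{\left(t,l \right)} = \frac{2 l}{84 + t}$
$\left(28445 - 15010\right) + \left(U{\left(-112,66 \right)} - -11408\right) = \left(28445 - 15010\right) + \left(2 \cdot 66 \frac{1}{84 - 112} - -11408\right) = 13435 + \left(2 \cdot 66 \frac{1}{-28} + 11408\right) = 13435 + \left(2 \cdot 66 \left(- \frac{1}{28}\right) + 11408\right) = 13435 + \left(- \frac{33}{7} + 11408\right) = 13435 + \frac{79823}{7} = \frac{173868}{7}$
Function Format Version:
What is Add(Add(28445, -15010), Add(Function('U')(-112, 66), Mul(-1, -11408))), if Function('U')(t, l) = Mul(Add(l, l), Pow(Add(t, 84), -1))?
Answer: Rational(173868, 7) ≈ 24838.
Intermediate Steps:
Function('U')(t, l) = Mul(2, l, Pow(Add(84, t), -1)) (Function('U')(t, l) = Mul(Mul(2, l), Pow(Add(84, t), -1)) = Mul(2, l, Pow(Add(84, t), -1)))
Add(Add(28445, -15010), Add(Function('U')(-112, 66), Mul(-1, -11408))) = Add(Add(28445, -15010), Add(Mul(2, 66, Pow(Add(84, -112), -1)), Mul(-1, -11408))) = Add(13435, Add(Mul(2, 66, Pow(-28, -1)), 11408)) = Add(13435, Add(Mul(2, 66, Rational(-1, 28)), 11408)) = Add(13435, Add(Rational(-33, 7), 11408)) = Add(13435, Rational(79823, 7)) = Rational(173868, 7)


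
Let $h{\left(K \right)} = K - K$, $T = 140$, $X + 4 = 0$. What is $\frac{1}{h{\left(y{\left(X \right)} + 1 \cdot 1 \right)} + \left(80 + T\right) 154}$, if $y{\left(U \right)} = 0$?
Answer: $\frac{1}{33880} \approx 2.9516 \cdot 10^{-5}$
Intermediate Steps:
$X = -4$ ($X = -4 + 0 = -4$)
$h{\left(K \right)} = 0$
$\frac{1}{h{\left(y{\left(X \right)} + 1 \cdot 1 \right)} + \left(80 + T\right) 154} = \frac{1}{0 + \left(80 + 140\right) 154} = \frac{1}{0 + 220 \cdot 154} = \frac{1}{0 + 33880} = \frac{1}{33880}$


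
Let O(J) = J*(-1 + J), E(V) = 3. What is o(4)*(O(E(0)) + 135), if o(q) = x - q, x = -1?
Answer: -705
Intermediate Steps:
o(q) = -1 - q
o(4)*(O(E(0)) + 135) = (-1 - 1*4)*(3*(-1 + 3) + 135) = (-1 - 4)*(3*2 + 135) = -5*(6 + 135) = -5*141 = -705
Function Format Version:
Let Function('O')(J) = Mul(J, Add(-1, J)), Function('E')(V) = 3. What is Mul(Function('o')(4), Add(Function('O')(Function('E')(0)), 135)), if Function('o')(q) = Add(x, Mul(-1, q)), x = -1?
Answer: -705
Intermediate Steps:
Function('o')(q) = Add(-1, Mul(-1, q))
Mul(Function('o')(4), Add(Function('O')(Function('E')(0)), 135)) = Mul(Add(-1, Mul(-1, 4)), Add(Mul(3, Add(-1, 3)), 135)) = Mul(Add(-1, -4), Add(Mul(3, 2), 135)) = Mul(-5, Add(6, 135)) = Mul(-5, 141) = -705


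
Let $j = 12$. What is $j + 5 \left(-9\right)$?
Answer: $-33$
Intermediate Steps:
$j + 5 \left(-9\right) = 12 + 5 \left(-9\right) = 12 - 45 = -33$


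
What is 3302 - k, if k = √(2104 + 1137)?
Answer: 3302 - √3241 ≈ 3245.1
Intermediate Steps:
k = √3241 ≈ 56.930
3302 - k = 3302 - √3241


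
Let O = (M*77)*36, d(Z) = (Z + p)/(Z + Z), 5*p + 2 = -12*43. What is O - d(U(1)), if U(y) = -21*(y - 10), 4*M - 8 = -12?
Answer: -748501/270 ≈ -2772.2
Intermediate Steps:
M = -1 (M = 2 + (¼)*(-12) = 2 - 3 = -1)
U(y) = 210 - 21*y (U(y) = -21*(-10 + y) = 210 - 21*y)
p = -518/5 (p = -⅖ + (-12*43)/5 = -⅖ + (⅕)*(-516) = -⅖ - 516/5 = -518/5 ≈ -103.60)
d(Z) = (-518/5 + Z)/(2*Z) (d(Z) = (Z - 518/5)/(Z + Z) = (-518/5 + Z)/((2*Z)) = (-518/5 + Z)*(1/(2*Z)) = (-518/5 + Z)/(2*Z))
O = -2772 (O = -1*77*36 = -77*36 = -2772)
O - d(U(1)) = -2772 - (-518 + 5*(210 - 21*1))/(10*(210 - 21*1)) = -2772 - (-518 + 5*(210 - 21))/(10*(210 - 21)) = -2772 - (-518 + 5*189)/(10*189) = -2772 - (-518 + 945)/(10*189) = -2772 - 427/(10*189) = -2772 - 1*61/270 = -2772 - 61/270 = -748501/270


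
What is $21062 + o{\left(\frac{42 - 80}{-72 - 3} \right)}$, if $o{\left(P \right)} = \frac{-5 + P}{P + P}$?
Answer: $\frac{1600375}{76} \approx 21058.0$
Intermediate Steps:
$o{\left(P \right)} = \frac{-5 + P}{2 P}$
$21062 + o{\left(\frac{42 - 80}{-72 - 3} \right)} = 21062 + \frac{-5 + \frac{42 - 80}{-72 - 3}}{2 \frac{42 - 80}{-72 - 3}} = 21062 + \frac{-5 - \frac{38}{-75}}{2 \left(- \frac{38}{-75}\right)} = 21062 + \frac{-5 - - \frac{38}{75}}{2 \left(\left(-38\right) \left(- \frac{1}{75}\right)\right)} = 21062 + \frac{-5 + \frac{38}{75}}{2 \cdot \frac{38}{75}} = 21062 + \frac{1}{2} \cdot \frac{75}{38} \left(- \frac{337}{75}\right) = 21062 - \frac{337}{76} = \frac{1600375}{76}$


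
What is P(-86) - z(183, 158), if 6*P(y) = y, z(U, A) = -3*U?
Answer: 1604/3 ≈ 534.67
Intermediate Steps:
P(y) = y/6
P(-86) - z(183, 158) = (⅙)*(-86) - (-3)*183 = -43/3 - 1*(-549) = -43/3 + 549 = 1604/3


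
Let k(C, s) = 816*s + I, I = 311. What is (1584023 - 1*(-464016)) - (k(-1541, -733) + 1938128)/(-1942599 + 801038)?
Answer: 2337962789190/1141561 ≈ 2.0480e+6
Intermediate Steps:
k(C, s) = 311 + 816*s (k(C, s) = 816*s + 311 = 311 + 816*s)
(1584023 - 1*(-464016)) - (k(-1541, -733) + 1938128)/(-1942599 + 801038) = (1584023 - 1*(-464016)) - ((311 + 816*(-733)) + 1938128)/(-1942599 + 801038) = (1584023 + 464016) - ((311 - 598128) + 1938128)/(-1141561) = 2048039 - (-597817 + 1938128)*(-1)/1141561 = 2048039 - 1340311*(-1)/1141561 = 2048039 - 1*(-1340311/1141561) = 2048039 + 1340311/1141561 = 2337962789190/1141561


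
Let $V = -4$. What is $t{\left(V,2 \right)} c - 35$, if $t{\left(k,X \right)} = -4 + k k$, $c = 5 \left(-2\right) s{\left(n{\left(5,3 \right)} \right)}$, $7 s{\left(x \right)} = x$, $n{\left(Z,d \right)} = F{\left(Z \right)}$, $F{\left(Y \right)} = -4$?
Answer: $\frac{235}{7} \approx 33.571$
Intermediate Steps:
$n{\left(Z,d \right)} = -4$
$s{\left(x \right)} = \frac{x}{7}$
$c = \frac{40}{7}$ ($c = 5 \left(-2\right) \frac{1}{7} \left(-4\right) = \left(-10\right) \left(- \frac{4}{7}\right) = \frac{40}{7} \approx 5.7143$)
$t{\left(k,X \right)} = -4 + k^{2}$
$t{\left(V,2 \right)} c - 35 = \left(-4 + \left(-4\right)^{2}\right) \frac{40}{7} - 35 = \left(-4 + 16\right) \frac{40}{7} - 35 = 12 \cdot \frac{40}{7} - 35 = \frac{480}{7} - 35 = \frac{235}{7}$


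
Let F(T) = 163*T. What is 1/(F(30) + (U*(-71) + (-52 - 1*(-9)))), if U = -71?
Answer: 1/9888 ≈ 0.00010113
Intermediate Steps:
1/(F(30) + (U*(-71) + (-52 - 1*(-9)))) = 1/(163*30 + (-71*(-71) + (-52 - 1*(-9)))) = 1/(4890 + (5041 + (-52 + 9))) = 1/(4890 + (5041 - 43)) = 1/(4890 + 4998) = 1/9888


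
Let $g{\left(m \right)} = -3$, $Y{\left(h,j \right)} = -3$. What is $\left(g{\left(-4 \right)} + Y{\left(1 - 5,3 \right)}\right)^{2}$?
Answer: $36$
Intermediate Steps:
$\left(g{\left(-4 \right)} + Y{\left(1 - 5,3 \right)}\right)^{2} = \left(-3 - 3\right)^{2} = \left(-6\right)^{2} = 36$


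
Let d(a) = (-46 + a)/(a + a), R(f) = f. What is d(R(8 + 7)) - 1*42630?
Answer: -1278931/30 ≈ -42631.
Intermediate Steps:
d(a) = (-46 + a)/(2*a) (d(a) = (-46 + a)/((2*a)) = (-46 + a)*(1/(2*a)) = (-46 + a)/(2*a))
d(R(8 + 7)) - 1*42630 = (-46 + (8 + 7))/(2*(8 + 7)) - 1*42630 = (½)*(-46 + 15)/15 - 42630 = (½)*(1/15)*(-31) - 42630 = -31/30 - 42630 = -1278931/30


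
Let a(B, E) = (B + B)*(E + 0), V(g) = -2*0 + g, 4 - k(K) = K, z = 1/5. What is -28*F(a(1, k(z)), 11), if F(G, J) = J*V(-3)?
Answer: 924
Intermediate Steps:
z = ⅕ ≈ 0.20000
k(K) = 4 - K
V(g) = g (V(g) = 0 + g = g)
a(B, E) = 2*B*E (a(B, E) = (2*B)*E = 2*B*E)
F(G, J) = -3*J (F(G, J) = J*(-3) = -3*J)
-28*F(a(1, k(z)), 11) = -(-84)*11 = -28*(-33) = 924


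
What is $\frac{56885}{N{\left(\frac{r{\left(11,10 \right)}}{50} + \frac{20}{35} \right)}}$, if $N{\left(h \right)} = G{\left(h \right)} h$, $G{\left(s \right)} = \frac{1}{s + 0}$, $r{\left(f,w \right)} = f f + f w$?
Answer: $56885$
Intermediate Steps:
$r{\left(f,w \right)} = f^{2} + f w$
$G{\left(s \right)} = \frac{1}{s}$
$N{\left(h \right)} = 1$ ($N{\left(h \right)} = \frac{h}{h} = 1$)
$\frac{56885}{N{\left(\frac{r{\left(11,10 \right)}}{50} + \frac{20}{35} \right)}} = \frac{56885}{1} = 56885 \cdot 1 = 56885$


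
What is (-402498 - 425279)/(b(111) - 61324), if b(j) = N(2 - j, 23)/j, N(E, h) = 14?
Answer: 91883247/6806950 ≈ 13.498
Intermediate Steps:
b(j) = 14/j
(-402498 - 425279)/(b(111) - 61324) = (-402498 - 425279)/(14/111 - 61324) = -827777/(14*(1/111) - 61324) = -827777/(14/111 - 61324) = -827777/(-6806950/111) = -827777*(-111/6806950) = 91883247/6806950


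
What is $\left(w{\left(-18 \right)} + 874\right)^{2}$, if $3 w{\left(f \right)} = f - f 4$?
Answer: $795664$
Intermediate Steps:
$w{\left(f \right)} = - f$ ($w{\left(f \right)} = \frac{f - f 4}{3} = \frac{f - 4 f}{3} = \frac{\left(-3\right) f}{3} = - f$)
$\left(w{\left(-18 \right)} + 874\right)^{2} = \left(\left(-1\right) \left(-18\right) + 874\right)^{2} = \left(18 + 874\right)^{2} = 892^{2} = 795664$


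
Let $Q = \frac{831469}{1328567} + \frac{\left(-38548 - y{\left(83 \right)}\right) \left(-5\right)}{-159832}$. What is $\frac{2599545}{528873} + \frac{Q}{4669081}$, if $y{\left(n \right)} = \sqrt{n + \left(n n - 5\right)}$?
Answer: $\frac{214780419227291194942427}{43696711358723402774206} - \frac{5 \sqrt{6967}}{746268554392} \approx 4.9153$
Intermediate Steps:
$y{\left(n \right)} = \sqrt{-5 + n + n^{2}}$ ($y{\left(n \right)} = \sqrt{n + \left(n^{2} - 5\right)} = \sqrt{n + \left(-5 + n^{2}\right)} = \sqrt{-5 + n + n^{2}}$)
$Q = - \frac{30793162593}{53086880186} - \frac{5 \sqrt{6967}}{159832}$ ($Q = \frac{831469}{1328567} + \frac{\left(-38548 - \sqrt{-5 + 83 + 83^{2}}\right) \left(-5\right)}{-159832} = 831469 \cdot \frac{1}{1328567} + \left(-38548 - \sqrt{-5 + 83 + 6889}\right) \left(-5\right) \left(- \frac{1}{159832}\right) = \frac{831469}{1328567} + \left(-38548 - \sqrt{6967}\right) \left(-5\right) \left(- \frac{1}{159832}\right) = \frac{831469}{1328567} + \left(192740 + 5 \sqrt{6967}\right) \left(- \frac{1}{159832}\right) = \frac{831469}{1328567} - \left(\frac{48185}{39958} + \frac{5 \sqrt{6967}}{159832}\right) = - \frac{30793162593}{53086880186} - \frac{5 \sqrt{6967}}{159832} \approx -0.58266$)
$\frac{2599545}{528873} + \frac{Q}{4669081} = \frac{2599545}{528873} + \frac{- \frac{30793162593}{53086880186} - \frac{5 \sqrt{6967}}{159832}}{4669081} = 2599545 \cdot \frac{1}{528873} + \left(- \frac{30793162593}{53086880186} - \frac{5 \sqrt{6967}}{159832}\right) \frac{1}{4669081} = \frac{866515}{176291} - \left(\frac{30793162593}{247866943625729066} + \frac{5 \sqrt{6967}}{746268554392}\right) = \frac{214780419227291194942427}{43696711358723402774206} - \frac{5 \sqrt{6967}}{746268554392}$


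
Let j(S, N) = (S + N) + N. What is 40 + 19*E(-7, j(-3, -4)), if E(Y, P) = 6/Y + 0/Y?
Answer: 166/7 ≈ 23.714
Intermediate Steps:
j(S, N) = S + 2*N (j(S, N) = (N + S) + N = S + 2*N)
E(Y, P) = 6/Y (E(Y, P) = 6/Y + 0 = 6/Y)
40 + 19*E(-7, j(-3, -4)) = 40 + 19*(6/(-7)) = 40 + 19*(6*(-⅐)) = 40 + 19*(-6/7) = 40 - 114/7 = 166/7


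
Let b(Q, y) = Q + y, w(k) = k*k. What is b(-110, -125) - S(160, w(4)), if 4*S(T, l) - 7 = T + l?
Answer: -1123/4 ≈ -280.75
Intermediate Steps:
w(k) = k**2
S(T, l) = 7/4 + T/4 + l/4 (S(T, l) = 7/4 + (T + l)/4 = 7/4 + (T/4 + l/4) = 7/4 + T/4 + l/4)
b(-110, -125) - S(160, w(4)) = (-110 - 125) - (7/4 + (1/4)*160 + (1/4)*4**2) = -235 - (7/4 + 40 + (1/4)*16) = -235 - (7/4 + 40 + 4) = -235 - 1*183/4 = -235 - 183/4 = -1123/4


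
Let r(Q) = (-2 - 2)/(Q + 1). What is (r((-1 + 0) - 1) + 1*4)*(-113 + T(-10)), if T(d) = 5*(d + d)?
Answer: -1704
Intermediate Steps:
r(Q) = -4/(1 + Q)
T(d) = 10*d (T(d) = 5*(2*d) = 10*d)
(r((-1 + 0) - 1) + 1*4)*(-113 + T(-10)) = (-4/(1 + ((-1 + 0) - 1)) + 1*4)*(-113 + 10*(-10)) = (-4/(1 + (-1 - 1)) + 4)*(-113 - 100) = (-4/(1 - 2) + 4)*(-213) = (-4/(-1) + 4)*(-213) = (-4*(-1) + 4)*(-213) = (4 + 4)*(-213) = 8*(-213) = -1704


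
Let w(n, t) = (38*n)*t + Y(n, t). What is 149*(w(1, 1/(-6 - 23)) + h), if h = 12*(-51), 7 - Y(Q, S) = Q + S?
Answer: -2624039/29 ≈ -90484.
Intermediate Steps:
Y(Q, S) = 7 - Q - S (Y(Q, S) = 7 - (Q + S) = 7 + (-Q - S) = 7 - Q - S)
w(n, t) = 7 - n - t + 38*n*t (w(n, t) = (38*n)*t + (7 - n - t) = 38*n*t + (7 - n - t) = 7 - n - t + 38*n*t)
h = -612
149*(w(1, 1/(-6 - 23)) + h) = 149*((7 - 1*1 - 1/(-6 - 23) + 38*1/(-6 - 23)) - 612) = 149*((7 - 1 - 1/(-29) + 38*1/(-29)) - 612) = 149*((7 - 1 - 1*(-1/29) + 38*1*(-1/29)) - 612) = 149*((7 - 1 + 1/29 - 38/29) - 612) = 149*(137/29 - 612) = 149*(-17611/29) = -2624039/29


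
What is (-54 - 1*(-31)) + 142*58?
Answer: 8213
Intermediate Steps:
(-54 - 1*(-31)) + 142*58 = (-54 + 31) + 8236 = -23 + 8236 = 8213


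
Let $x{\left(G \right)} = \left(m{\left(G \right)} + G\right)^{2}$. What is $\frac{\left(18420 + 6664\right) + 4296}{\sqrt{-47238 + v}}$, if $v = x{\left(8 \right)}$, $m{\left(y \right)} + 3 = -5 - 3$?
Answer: $- \frac{2260 i \sqrt{47229}}{3633} \approx - 135.19 i$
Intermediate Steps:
$m{\left(y \right)} = -11$ ($m{\left(y \right)} = -3 - 8 = -11$)
$x{\left(G \right)} = \left(-11 + G\right)^{2}$
$v = 9$ ($v = \left(-11 + 8\right)^{2} = \left(-3\right)^{2} = 9$)
$\frac{\left(18420 + 6664\right) + 4296}{\sqrt{-47238 + v}} = \frac{\left(18420 + 6664\right) + 4296}{\sqrt{-47238 + 9}} = \frac{25084 + 4296}{\sqrt{-47229}} = \frac{29380}{i \sqrt{47229}} = 29380 \left(- \frac{i \sqrt{47229}}{47229}\right) = - \frac{2260 i \sqrt{47229}}{3633}$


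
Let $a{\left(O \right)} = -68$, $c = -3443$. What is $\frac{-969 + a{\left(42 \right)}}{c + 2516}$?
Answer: $\frac{1037}{927} \approx 1.1187$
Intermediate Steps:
$\frac{-969 + a{\left(42 \right)}}{c + 2516} = \frac{-969 - 68}{-3443 + 2516} = - \frac{1037}{-927} = \left(-1037\right) \left(- \frac{1}{927}\right) = \frac{1037}{927}$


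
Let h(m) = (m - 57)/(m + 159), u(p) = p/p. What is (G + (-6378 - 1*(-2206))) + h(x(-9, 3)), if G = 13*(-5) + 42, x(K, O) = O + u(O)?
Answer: -683838/163 ≈ -4195.3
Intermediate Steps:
u(p) = 1
x(K, O) = 1 + O (x(K, O) = O + 1 = 1 + O)
h(m) = (-57 + m)/(159 + m)
G = -23 (G = -65 + 42 = -23)
(G + (-6378 - 1*(-2206))) + h(x(-9, 3)) = (-23 + (-6378 - 1*(-2206))) + (-57 + (1 + 3))/(159 + (1 + 3)) = (-23 + (-6378 + 2206)) + (-57 + 4)/(159 + 4) = (-23 - 4172) - 53/163 = -4195 + (1/163)*(-53) = -4195 - 53/163 = -683838/163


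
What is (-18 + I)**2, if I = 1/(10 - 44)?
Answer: 375769/1156 ≈ 325.06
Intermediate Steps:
I = -1/34 (I = 1/(-34) = -1/34 ≈ -0.029412)
(-18 + I)**2 = (-18 - 1/34)**2 = (-613/34)**2 = 375769/1156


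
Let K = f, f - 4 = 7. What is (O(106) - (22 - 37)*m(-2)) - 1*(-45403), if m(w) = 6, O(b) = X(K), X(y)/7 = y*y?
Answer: 46340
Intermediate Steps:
f = 11 (f = 4 + 7 = 11)
K = 11
X(y) = 7*y² (X(y) = 7*(y*y) = 7*y²)
O(b) = 847 (O(b) = 7*11² = 7*121 = 847)
(O(106) - (22 - 37)*m(-2)) - 1*(-45403) = (847 - (22 - 37)*6) - 1*(-45403) = (847 - (-15)*6) + 45403 = (847 - 1*(-90)) + 45403 = (847 + 90) + 45403 = 937 + 45403 = 46340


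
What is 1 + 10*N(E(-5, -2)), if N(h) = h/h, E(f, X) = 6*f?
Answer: 11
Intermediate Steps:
N(h) = 1
1 + 10*N(E(-5, -2)) = 1 + 10*1 = 1 + 10 = 11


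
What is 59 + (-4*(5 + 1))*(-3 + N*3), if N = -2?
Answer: 275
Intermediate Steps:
59 + (-4*(5 + 1))*(-3 + N*3) = 59 + (-4*(5 + 1))*(-3 - 2*3) = 59 + (-4*6)*(-3 - 6) = 59 - 24*(-9) = 59 + 216 = 275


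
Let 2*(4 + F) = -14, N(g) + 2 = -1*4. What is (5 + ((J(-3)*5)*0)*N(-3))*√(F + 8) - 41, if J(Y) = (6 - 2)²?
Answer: -41 + 5*I*√3 ≈ -41.0 + 8.6602*I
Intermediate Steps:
J(Y) = 16 (J(Y) = 4² = 16)
N(g) = -6 (N(g) = -2 - 1*4 = -2 - 4 = -6)
F = -11 (F = -4 + (½)*(-14) = -4 - 7 = -11)
(5 + ((J(-3)*5)*0)*N(-3))*√(F + 8) - 41 = (5 + ((16*5)*0)*(-6))*√(-11 + 8) - 41 = (5 + (80*0)*(-6))*√(-3) - 41 = (5 + 0*(-6))*(I*√3) - 41 = (5 + 0)*(I*√3) - 41 = 5*(I*√3) - 41 = 5*I*√3 - 41 = -41 + 5*I*√3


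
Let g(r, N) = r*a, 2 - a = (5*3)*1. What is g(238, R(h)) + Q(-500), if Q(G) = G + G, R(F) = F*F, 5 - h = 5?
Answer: -4094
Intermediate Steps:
h = 0 (h = 5 - 1*5 = 5 - 5 = 0)
a = -13 (a = 2 - 5*3 = 2 - 15 = -13)
R(F) = F²
Q(G) = 2*G
g(r, N) = -13*r (g(r, N) = r*(-13) = -13*r)
g(238, R(h)) + Q(-500) = -13*238 + 2*(-500) = -3094 - 1000 = -4094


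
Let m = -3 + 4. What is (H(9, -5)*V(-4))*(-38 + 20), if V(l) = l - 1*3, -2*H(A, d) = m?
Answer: -63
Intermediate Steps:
m = 1
H(A, d) = -1/2 (H(A, d) = -1/2*1 = -1/2)
V(l) = -3 + l (V(l) = l - 3 = -3 + l)
(H(9, -5)*V(-4))*(-38 + 20) = (-(-3 - 4)/2)*(-38 + 20) = -1/2*(-7)*(-18) = (7/2)*(-18) = -63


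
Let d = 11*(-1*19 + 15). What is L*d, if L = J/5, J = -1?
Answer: 44/5 ≈ 8.8000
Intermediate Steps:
d = -44 (d = 11*(-19 + 15) = 11*(-4) = -44)
L = -⅕ (L = -1/5 = -1*⅕ = -⅕ ≈ -0.20000)
L*d = -⅕*(-44) = 44/5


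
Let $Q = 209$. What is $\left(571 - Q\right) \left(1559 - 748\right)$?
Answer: $293582$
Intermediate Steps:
$\left(571 - Q\right) \left(1559 - 748\right) = \left(571 - 209\right) \left(1559 - 748\right) = 362 \cdot 811 = 293582$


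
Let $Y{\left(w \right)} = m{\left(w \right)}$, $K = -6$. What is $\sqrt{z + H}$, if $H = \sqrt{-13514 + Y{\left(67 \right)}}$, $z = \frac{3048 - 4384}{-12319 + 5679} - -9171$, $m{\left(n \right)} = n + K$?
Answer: $\frac{\sqrt{6318040510 + 688900 i \sqrt{13453}}}{830} \approx 95.768 + 0.60556 i$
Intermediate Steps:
$m{\left(n \right)} = -6 + n$ ($m{\left(n \right)} = n - 6 = -6 + n$)
$z = \frac{7612097}{830}$ ($z = - \frac{1336}{-6640} + 9171 = \left(-1336\right) \left(- \frac{1}{6640}\right) + 9171 = \frac{167}{830} + 9171 = \frac{7612097}{830} \approx 9171.2$)
$Y{\left(w \right)} = -6 + w$
$H = i \sqrt{13453}$ ($H = \sqrt{-13514 + \left(-6 + 67\right)} = \sqrt{-13514 + 61} = \sqrt{-13453} = i \sqrt{13453} \approx 115.99 i$)
$\sqrt{z + H} = \sqrt{\frac{7612097}{830} + i \sqrt{13453}}$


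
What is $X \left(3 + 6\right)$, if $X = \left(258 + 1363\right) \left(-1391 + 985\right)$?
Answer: $-5923134$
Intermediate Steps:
$X = -658126$ ($X = 1621 \left(-406\right) = -658126$)
$X \left(3 + 6\right) = - 658126 \left(3 + 6\right) = \left(-658126\right) 9 = -5923134$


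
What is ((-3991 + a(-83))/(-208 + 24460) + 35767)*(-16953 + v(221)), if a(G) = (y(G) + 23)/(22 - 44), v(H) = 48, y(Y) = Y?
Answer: -53766861075655/88924 ≈ -6.0464e+8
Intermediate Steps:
a(G) = -23/22 - G/22 (a(G) = (G + 23)/(22 - 44) = (23 + G)/(-22) = (23 + G)*(-1/22) = -23/22 - G/22)
((-3991 + a(-83))/(-208 + 24460) + 35767)*(-16953 + v(221)) = ((-3991 + (-23/22 - 1/22*(-83)))/(-208 + 24460) + 35767)*(-16953 + 48) = ((-3991 + (-23/22 + 83/22))/24252 + 35767)*(-16905) = ((-3991 + 30/11)*(1/24252) + 35767)*(-16905) = (-43871/11*1/24252 + 35767)*(-16905) = (-43871/266772 + 35767)*(-16905) = (9541590253/266772)*(-16905) = -53766861075655/88924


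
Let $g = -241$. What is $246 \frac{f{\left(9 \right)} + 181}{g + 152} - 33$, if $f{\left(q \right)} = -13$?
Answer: $- \frac{44265}{89} \approx -497.36$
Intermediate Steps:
$246 \frac{f{\left(9 \right)} + 181}{g + 152} - 33 = 246 \frac{-13 + 181}{-241 + 152} - 33 = 246 \frac{168}{-89} - 33 = 246 \cdot 168 \left(- \frac{1}{89}\right) - 33 = 246 \left(- \frac{168}{89}\right) - 33 = - \frac{41328}{89} - 33 = - \frac{44265}{89}$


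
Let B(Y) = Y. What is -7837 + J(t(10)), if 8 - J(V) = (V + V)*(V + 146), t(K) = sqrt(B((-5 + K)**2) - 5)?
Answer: -7869 - 584*sqrt(5) ≈ -9174.9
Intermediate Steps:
t(K) = sqrt(-5 + (-5 + K)**2) (t(K) = sqrt((-5 + K)**2 - 5) = sqrt(-5 + (-5 + K)**2))
J(V) = 8 - 2*V*(146 + V) (J(V) = 8 - (V + V)*(V + 146) = 8 - 2*V*(146 + V))
-7837 + J(t(10)) = -7837 + (8 - 292*sqrt(-5 + (-5 + 10)**2) - (-10 + 2*(-5 + 10)**2)) = -7837 + (8 - 292*sqrt(-5 + 5**2) - 2*(sqrt(-5 + 5**2))**2) = -7837 + (8 - 292*sqrt(-5 + 25) - 2*(sqrt(-5 + 25))**2) = -7837 + (8 - 584*sqrt(5) - 2*(sqrt(20))**2) = -7837 + (8 - 584*sqrt(5) - 2*(2*sqrt(5))**2) = -7837 + (8 - 584*sqrt(5) - 2*20) = -7837 + (8 - 584*sqrt(5) - 40) = -7837 + (-32 - 584*sqrt(5)) = -7869 - 584*sqrt(5)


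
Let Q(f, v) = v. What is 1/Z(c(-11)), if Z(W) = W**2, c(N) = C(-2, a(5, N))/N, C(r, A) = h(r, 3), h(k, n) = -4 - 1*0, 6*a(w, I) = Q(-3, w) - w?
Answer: 121/16 ≈ 7.5625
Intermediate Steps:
a(w, I) = 0 (a(w, I) = (w - w)/6 = (1/6)*0 = 0)
h(k, n) = -4 (h(k, n) = -4 + 0 = -4)
C(r, A) = -4
c(N) = -4/N
1/Z(c(-11)) = 1/((-4/(-11))**2) = 1/((-4*(-1/11))**2) = 1/((4/11)**2) = 1/(16/121) = 121/16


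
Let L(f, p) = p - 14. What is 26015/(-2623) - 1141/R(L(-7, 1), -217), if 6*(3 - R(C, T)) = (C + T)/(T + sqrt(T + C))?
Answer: -42883786159/103604657 - 393645*I*sqrt(230)/3396874 ≈ -413.92 - 1.7575*I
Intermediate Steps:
L(f, p) = -14 + p
R(C, T) = 3 - (C + T)/(6*(T + sqrt(C + T))) (R(C, T) = 3 - (C + T)/(6*(T + sqrt(T + C))) = 3 - (C + T)/(6*(T + sqrt(C + T))))
26015/(-2623) - 1141/R(L(-7, 1), -217) = 26015/(-2623) - 1141*6*(-217 + sqrt((-14 + 1) - 217))/(-(-14 + 1) + 17*(-217) + 18*sqrt((-14 + 1) - 217)) = 26015*(-1/2623) - 1141*6*(-217 + sqrt(-13 - 217))/(-1*(-13) - 3689 + 18*sqrt(-13 - 217)) = -605/61 - 1141*6*(-217 + sqrt(-230))/(13 - 3689 + 18*sqrt(-230)) = -605/61 - 1141*6*(-217 + I*sqrt(230))/(13 - 3689 + 18*(I*sqrt(230))) = -605/61 - 1141*6*(-217 + I*sqrt(230))/(13 - 3689 + 18*I*sqrt(230)) = -605/61 - 1141*6*(-217 + I*sqrt(230))/(-3676 + 18*I*sqrt(230)) = -605/61 - 6846*(-217 + I*sqrt(230))/(-3676 + 18*I*sqrt(230))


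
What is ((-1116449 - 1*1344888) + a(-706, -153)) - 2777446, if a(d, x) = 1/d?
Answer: -3698580799/706 ≈ -5.2388e+6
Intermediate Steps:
((-1116449 - 1*1344888) + a(-706, -153)) - 2777446 = ((-1116449 - 1*1344888) + 1/(-706)) - 2777446 = ((-1116449 - 1344888) - 1/706) - 2777446 = (-2461337 - 1/706) - 2777446 = -1737703923/706 - 2777446 = -3698580799/706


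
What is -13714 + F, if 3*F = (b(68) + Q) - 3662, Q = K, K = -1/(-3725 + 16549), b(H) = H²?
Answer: -171756107/12824 ≈ -13393.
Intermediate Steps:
K = -1/12824 ≈ -7.7979e-5
Q = -1/12824 ≈ -7.7979e-5
F = 4112229/12824 (F = ((68² - 1/12824) - 3662)/3 = ((4624 - 1/12824) - 3662)/3 = (59298175/12824 - 3662)/3 = (⅓)*(12336687/12824) = 4112229/12824 ≈ 320.67)
-13714 + F = -13714 + 4112229/12824 = -171756107/12824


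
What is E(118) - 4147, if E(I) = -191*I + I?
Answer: -26567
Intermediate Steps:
E(I) = -190*I
E(118) - 4147 = -190*118 - 4147 = -22420 - 4147 = -26567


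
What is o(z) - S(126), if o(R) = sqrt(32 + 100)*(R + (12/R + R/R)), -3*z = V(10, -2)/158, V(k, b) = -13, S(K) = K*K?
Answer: -15876 + 2702443*sqrt(33)/3081 ≈ -10837.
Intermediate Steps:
S(K) = K**2
z = 13/474 (z = -(-13)/(3*158) = -1/3*(-13/158) = 13/474 ≈ 0.027426)
o(R) = 2*sqrt(33)*(1 + R + 12/R) (o(R) = sqrt(132)*(R + (12/R + 1)) = (2*sqrt(33))*(R + (1 + 12/R)) = (2*sqrt(33))*(1 + R + 12/R) = 2*sqrt(33)*(1 + R + 12/R))
o(z) - S(126) = 2*sqrt(33)*(12 + 13*(1 + 13/474)/474)/(13/474) - 1*126**2 = 2*sqrt(33)*(474/13)*(12 + (13/474)*(487/474)) - 1*15876 = 2*sqrt(33)*(474/13)*(12 + 6331/224676) - 15876 = 2*sqrt(33)*(474/13)*(2702443/224676) - 15876 = 2702443*sqrt(33)/3081 - 15876 = -15876 + 2702443*sqrt(33)/3081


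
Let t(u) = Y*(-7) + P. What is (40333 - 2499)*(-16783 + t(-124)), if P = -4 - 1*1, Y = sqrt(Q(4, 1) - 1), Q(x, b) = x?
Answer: -635157192 - 264838*sqrt(3) ≈ -6.3562e+8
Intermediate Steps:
Y = sqrt(3) (Y = sqrt(4 - 1) = sqrt(3) ≈ 1.7320)
P = -5 (P = -4 - 1 = -5)
t(u) = -5 - 7*sqrt(3) (t(u) = sqrt(3)*(-7) - 5 = -7*sqrt(3) - 5 = -5 - 7*sqrt(3))
(40333 - 2499)*(-16783 + t(-124)) = (40333 - 2499)*(-16783 + (-5 - 7*sqrt(3))) = 37834*(-16788 - 7*sqrt(3)) = -635157192 - 264838*sqrt(3)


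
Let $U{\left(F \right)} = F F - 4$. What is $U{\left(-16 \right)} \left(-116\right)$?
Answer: $-29232$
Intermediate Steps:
$U{\left(F \right)} = -4 + F^{2}$ ($U{\left(F \right)} = F^{2} - 4 = -4 + F^{2}$)
$U{\left(-16 \right)} \left(-116\right) = \left(-4 + \left(-16\right)^{2}\right) \left(-116\right) = \left(-4 + 256\right) \left(-116\right) = 252 \left(-116\right) = -29232$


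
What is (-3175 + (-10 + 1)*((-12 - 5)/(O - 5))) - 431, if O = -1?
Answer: -7263/2 ≈ -3631.5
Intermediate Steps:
(-3175 + (-10 + 1)*((-12 - 5)/(O - 5))) - 431 = (-3175 + (-10 + 1)*((-12 - 5)/(-1 - 5))) - 431 = (-3175 - (-153)/(-6)) - 431 = (-3175 - (-153)*(-1)/6) - 431 = (-3175 - 9*17/6) - 431 = (-3175 - 51/2) - 431 = -6401/2 - 431 = -7263/2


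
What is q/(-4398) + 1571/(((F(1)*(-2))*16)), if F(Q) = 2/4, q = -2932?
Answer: -4681/48 ≈ -97.521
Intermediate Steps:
F(Q) = ½ (F(Q) = 2*(¼) = ½)
q/(-4398) + 1571/(((F(1)*(-2))*16)) = -2932/(-4398) + 1571/((((½)*(-2))*16)) = -2932*(-1/4398) + 1571/((-1*16)) = ⅔ + 1571/(-16) = ⅔ + 1571*(-1/16) = ⅔ - 1571/16 = -4681/48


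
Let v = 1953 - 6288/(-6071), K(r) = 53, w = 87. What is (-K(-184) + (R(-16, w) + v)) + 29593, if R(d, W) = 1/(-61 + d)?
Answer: 14722416336/467467 ≈ 31494.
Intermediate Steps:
v = 11862951/6071 (v = 1953 - 6288*(-1)/6071 = 1953 - 1*(-6288/6071) = 1953 + 6288/6071 = 11862951/6071 ≈ 1954.0)
(-K(-184) + (R(-16, w) + v)) + 29593 = (-1*53 + (1/(-61 - 16) + 11862951/6071)) + 29593 = (-53 + (1/(-77) + 11862951/6071)) + 29593 = (-53 + (-1/77 + 11862951/6071)) + 29593 = (-53 + 913441156/467467) + 29593 = 888665405/467467 + 29593 = 14722416336/467467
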